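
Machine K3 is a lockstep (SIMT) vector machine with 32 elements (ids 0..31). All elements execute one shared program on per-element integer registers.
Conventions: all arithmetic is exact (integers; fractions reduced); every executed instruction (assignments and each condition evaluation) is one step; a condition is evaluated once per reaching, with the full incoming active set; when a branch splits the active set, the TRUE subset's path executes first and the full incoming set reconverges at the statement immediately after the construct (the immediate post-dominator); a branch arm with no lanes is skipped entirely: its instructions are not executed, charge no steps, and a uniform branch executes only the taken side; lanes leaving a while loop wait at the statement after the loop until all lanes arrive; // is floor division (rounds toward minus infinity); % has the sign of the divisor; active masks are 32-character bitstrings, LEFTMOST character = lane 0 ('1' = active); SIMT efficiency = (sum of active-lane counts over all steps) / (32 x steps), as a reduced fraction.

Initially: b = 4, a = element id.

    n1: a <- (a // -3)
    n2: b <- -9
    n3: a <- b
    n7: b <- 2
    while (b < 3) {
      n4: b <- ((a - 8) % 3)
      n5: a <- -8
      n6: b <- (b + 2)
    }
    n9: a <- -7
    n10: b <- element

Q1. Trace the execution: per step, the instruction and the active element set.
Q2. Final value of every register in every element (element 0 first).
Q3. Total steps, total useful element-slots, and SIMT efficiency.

step 0: a <- (a // -3)               11111111111111111111111111111111
step 1: b <- -9                      11111111111111111111111111111111
step 2: a <- b                       11111111111111111111111111111111
step 3: b <- 2                       11111111111111111111111111111111
step 4: eval (b < 3)                 11111111111111111111111111111111
step 5: b <- ((a - 8) % 3)           11111111111111111111111111111111
step 6: a <- -8                      11111111111111111111111111111111
step 7: b <- (b + 2)                 11111111111111111111111111111111
step 8: eval (b < 3)                 11111111111111111111111111111111
step 9: a <- -7                      11111111111111111111111111111111
step 10: b <- element                 11111111111111111111111111111111

Answer: 11 steps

b: 0,1,2,3,4,5,6,7,8,9,10,11,12,13,14,15,16,17,18,19,20,21,22,23,24,25,26,27,28,29,30,31
a: -7,-7,-7,-7,-7,-7,-7,-7,-7,-7,-7,-7,-7,-7,-7,-7,-7,-7,-7,-7,-7,-7,-7,-7,-7,-7,-7,-7,-7,-7,-7,-7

steps = 11; useful = 352; efficiency = 352/352 = 1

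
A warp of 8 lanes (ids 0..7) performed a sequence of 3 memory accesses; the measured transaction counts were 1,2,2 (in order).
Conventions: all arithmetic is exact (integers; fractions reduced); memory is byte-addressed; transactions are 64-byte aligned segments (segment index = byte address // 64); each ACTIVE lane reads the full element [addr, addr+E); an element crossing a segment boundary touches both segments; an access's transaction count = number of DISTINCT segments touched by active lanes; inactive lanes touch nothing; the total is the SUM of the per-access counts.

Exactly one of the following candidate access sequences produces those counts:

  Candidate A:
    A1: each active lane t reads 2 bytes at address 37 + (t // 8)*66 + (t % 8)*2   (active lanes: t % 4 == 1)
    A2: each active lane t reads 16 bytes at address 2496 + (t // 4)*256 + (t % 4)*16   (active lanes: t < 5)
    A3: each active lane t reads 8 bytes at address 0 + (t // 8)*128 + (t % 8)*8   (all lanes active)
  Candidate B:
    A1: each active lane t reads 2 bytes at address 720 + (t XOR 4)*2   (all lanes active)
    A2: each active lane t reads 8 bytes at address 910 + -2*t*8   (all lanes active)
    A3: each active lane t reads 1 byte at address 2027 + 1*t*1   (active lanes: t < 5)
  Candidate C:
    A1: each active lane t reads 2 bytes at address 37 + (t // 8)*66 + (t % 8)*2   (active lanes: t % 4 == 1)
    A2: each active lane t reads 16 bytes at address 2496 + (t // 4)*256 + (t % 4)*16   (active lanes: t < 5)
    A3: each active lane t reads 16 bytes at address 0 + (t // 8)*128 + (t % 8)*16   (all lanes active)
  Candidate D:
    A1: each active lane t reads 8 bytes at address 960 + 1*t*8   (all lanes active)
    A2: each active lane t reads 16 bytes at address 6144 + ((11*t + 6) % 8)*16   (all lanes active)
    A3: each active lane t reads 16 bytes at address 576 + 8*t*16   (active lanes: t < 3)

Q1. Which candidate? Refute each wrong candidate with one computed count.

A: A3 gives 1 transaction, not 2
B: A2 gives 3 transactions, not 2
D: A3 gives 3 transactions, not 2
C: all counts match (1,2,2)

Answer: C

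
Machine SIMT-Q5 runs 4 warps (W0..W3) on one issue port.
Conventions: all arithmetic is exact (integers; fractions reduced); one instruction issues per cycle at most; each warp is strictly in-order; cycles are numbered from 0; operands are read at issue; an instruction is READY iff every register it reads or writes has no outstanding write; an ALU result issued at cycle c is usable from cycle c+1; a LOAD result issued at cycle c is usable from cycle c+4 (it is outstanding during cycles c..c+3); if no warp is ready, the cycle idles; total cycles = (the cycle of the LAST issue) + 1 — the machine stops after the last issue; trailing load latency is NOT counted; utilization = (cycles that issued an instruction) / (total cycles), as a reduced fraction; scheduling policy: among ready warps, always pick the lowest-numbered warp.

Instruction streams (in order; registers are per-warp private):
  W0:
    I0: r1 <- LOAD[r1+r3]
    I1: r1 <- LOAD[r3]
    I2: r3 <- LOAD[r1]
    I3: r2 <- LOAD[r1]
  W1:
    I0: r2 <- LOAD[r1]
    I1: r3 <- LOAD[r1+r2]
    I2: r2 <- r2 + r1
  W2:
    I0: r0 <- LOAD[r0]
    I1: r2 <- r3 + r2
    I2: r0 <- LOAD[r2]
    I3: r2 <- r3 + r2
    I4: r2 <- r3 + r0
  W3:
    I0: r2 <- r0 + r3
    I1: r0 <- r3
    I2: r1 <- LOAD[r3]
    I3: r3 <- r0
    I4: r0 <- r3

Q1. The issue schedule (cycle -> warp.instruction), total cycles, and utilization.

cycle 0: W0.I0
cycle 1: W1.I0
cycle 2: W2.I0
cycle 3: W2.I1
cycle 4: W0.I1
cycle 5: W1.I1
cycle 6: W1.I2
cycle 7: W2.I2
cycle 8: W0.I2
cycle 9: W0.I3
cycle 10: W2.I3
cycle 11: W2.I4
cycle 12: W3.I0
cycle 13: W3.I1
cycle 14: W3.I2
cycle 15: W3.I3
cycle 16: W3.I4

Answer: 17 cycles, utilization 1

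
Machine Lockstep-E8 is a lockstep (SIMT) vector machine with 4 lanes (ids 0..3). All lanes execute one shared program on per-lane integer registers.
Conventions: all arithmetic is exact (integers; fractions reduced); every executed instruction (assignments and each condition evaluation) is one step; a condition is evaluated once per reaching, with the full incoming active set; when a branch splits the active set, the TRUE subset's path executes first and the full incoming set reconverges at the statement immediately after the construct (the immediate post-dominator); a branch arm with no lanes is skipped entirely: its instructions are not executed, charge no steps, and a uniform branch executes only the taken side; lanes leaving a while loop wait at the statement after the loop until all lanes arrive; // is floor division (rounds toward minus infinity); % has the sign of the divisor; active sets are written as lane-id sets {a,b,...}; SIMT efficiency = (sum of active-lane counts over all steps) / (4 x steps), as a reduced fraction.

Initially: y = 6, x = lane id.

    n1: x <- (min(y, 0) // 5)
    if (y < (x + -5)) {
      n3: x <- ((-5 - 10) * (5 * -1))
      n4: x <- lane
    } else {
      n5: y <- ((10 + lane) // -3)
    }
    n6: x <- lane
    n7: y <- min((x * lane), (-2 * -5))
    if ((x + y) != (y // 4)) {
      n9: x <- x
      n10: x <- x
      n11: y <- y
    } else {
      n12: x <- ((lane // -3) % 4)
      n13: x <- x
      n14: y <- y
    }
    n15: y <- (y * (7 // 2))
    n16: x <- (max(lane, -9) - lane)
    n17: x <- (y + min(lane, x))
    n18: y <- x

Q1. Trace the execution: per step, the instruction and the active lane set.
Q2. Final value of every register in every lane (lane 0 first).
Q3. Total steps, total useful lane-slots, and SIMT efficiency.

step 0: x <- (min(y, 0) // 5)        {0,1,2,3}
step 1: eval (y < (x + -5))          {0,1,2,3}
step 2: y <- ((10 + lane) // -3)     {0,1,2,3}
step 3: x <- lane                    {0,1,2,3}
step 4: y <- min((x * lane), (-2 * -5)) {0,1,2,3}
step 5: eval ((x + y) != (y // 4))   {0,1,2,3}
step 6: x <- x                       {1,2,3}
step 7: x <- x                       {1,2,3}
step 8: y <- y                       {1,2,3}
step 9: x <- ((lane // -3) % 4)      {0}
step 10: x <- x                       {0}
step 11: y <- y                       {0}
step 12: y <- (y * (7 // 2))          {0,1,2,3}
step 13: x <- (max(lane, -9) - lane)  {0,1,2,3}
step 14: x <- (y + min(lane, x))      {0,1,2,3}
step 15: y <- x                       {0,1,2,3}

Answer: 16 steps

y: 0,3,12,27
x: 0,3,12,27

steps = 16; useful = 52; efficiency = 52/64 = 13/16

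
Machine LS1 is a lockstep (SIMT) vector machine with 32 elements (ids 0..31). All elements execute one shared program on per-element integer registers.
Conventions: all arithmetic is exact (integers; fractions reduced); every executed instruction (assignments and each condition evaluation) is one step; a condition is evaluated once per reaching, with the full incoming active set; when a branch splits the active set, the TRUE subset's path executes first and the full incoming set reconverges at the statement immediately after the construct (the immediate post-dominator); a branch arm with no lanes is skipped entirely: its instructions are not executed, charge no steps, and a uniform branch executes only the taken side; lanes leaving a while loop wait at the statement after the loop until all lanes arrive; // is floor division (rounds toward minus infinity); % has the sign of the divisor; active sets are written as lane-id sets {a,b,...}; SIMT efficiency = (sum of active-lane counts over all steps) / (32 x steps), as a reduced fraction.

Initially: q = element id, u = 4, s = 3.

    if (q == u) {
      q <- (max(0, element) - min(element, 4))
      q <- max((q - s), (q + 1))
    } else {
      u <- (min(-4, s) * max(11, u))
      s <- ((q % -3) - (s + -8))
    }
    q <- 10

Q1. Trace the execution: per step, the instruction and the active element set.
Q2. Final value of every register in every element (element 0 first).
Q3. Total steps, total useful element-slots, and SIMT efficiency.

step 0: eval (q == u)                {0,1,2,3,4,5,6,7,8,9,10,11,12,13,14,15,16,17,18,19,20,21,22,23,24,25,26,27,28,29,30,31}
step 1: q <- (max(0, element) - min(element, 4)) {4}
step 2: q <- max((q - s), (q + 1))   {4}
step 3: u <- (min(-4, s) * max(11, u)) {0,1,2,3,5,6,7,8,9,10,11,12,13,14,15,16,17,18,19,20,21,22,23,24,25,26,27,28,29,30,31}
step 4: s <- ((q % -3) - (s + -8))   {0,1,2,3,5,6,7,8,9,10,11,12,13,14,15,16,17,18,19,20,21,22,23,24,25,26,27,28,29,30,31}
step 5: q <- 10                      {0,1,2,3,4,5,6,7,8,9,10,11,12,13,14,15,16,17,18,19,20,21,22,23,24,25,26,27,28,29,30,31}

Answer: 6 steps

q: 10,10,10,10,10,10,10,10,10,10,10,10,10,10,10,10,10,10,10,10,10,10,10,10,10,10,10,10,10,10,10,10
u: -44,-44,-44,-44,4,-44,-44,-44,-44,-44,-44,-44,-44,-44,-44,-44,-44,-44,-44,-44,-44,-44,-44,-44,-44,-44,-44,-44,-44,-44,-44,-44
s: 5,3,4,5,3,4,5,3,4,5,3,4,5,3,4,5,3,4,5,3,4,5,3,4,5,3,4,5,3,4,5,3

steps = 6; useful = 128; efficiency = 128/192 = 2/3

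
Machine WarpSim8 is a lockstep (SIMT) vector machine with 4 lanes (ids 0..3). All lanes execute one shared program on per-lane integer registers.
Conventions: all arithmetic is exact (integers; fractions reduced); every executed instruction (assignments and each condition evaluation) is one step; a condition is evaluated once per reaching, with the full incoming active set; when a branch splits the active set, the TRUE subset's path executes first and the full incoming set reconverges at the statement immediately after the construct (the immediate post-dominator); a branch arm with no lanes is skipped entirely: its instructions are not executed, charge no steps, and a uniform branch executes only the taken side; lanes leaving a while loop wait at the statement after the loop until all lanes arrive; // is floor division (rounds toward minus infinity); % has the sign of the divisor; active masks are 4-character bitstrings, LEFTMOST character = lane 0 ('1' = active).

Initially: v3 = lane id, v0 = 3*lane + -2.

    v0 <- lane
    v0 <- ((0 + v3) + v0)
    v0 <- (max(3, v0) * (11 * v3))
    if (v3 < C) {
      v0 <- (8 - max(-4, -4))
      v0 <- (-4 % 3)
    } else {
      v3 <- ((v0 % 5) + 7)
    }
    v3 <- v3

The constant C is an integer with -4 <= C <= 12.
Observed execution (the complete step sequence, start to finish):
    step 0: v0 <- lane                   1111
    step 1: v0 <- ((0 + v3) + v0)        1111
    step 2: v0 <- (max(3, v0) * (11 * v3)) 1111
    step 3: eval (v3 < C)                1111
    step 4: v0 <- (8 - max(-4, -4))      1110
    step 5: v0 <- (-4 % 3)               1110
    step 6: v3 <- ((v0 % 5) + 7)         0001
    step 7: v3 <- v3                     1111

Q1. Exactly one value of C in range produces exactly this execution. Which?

Answer: C = 3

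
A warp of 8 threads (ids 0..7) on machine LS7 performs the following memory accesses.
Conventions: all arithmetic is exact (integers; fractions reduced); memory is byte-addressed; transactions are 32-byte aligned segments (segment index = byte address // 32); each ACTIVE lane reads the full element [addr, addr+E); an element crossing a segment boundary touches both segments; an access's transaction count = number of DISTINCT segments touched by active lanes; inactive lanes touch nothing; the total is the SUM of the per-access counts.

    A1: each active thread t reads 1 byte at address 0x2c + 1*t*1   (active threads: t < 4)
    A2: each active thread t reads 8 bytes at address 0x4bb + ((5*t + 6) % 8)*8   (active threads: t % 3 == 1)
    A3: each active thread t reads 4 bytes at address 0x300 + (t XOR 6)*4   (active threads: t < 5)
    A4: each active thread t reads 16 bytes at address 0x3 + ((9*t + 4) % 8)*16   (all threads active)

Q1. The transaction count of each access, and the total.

A1: 1 transaction
A2: 1 transaction
A3: 1 transaction
A4: 5 transactions

Answer: 1,1,1,5; total 8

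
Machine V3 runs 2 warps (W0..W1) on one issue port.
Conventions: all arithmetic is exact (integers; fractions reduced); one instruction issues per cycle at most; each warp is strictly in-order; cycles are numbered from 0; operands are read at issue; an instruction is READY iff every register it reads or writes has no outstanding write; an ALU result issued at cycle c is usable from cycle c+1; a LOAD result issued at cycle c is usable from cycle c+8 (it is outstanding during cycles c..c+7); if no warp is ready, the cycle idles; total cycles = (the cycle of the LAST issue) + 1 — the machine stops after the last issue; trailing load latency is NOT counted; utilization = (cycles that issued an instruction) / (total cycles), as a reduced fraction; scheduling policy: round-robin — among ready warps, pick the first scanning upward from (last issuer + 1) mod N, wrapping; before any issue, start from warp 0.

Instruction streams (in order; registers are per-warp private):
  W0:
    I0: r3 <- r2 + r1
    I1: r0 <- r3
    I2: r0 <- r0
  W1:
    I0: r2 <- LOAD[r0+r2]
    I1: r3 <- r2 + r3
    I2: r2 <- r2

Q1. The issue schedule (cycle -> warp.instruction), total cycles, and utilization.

cycle 0: W0.I0
cycle 1: W1.I0
cycle 2: W0.I1
cycle 3: W0.I2
cycle 4: idle
cycle 5: idle
cycle 6: idle
cycle 7: idle
cycle 8: idle
cycle 9: W1.I1
cycle 10: W1.I2

Answer: 11 cycles, utilization 6/11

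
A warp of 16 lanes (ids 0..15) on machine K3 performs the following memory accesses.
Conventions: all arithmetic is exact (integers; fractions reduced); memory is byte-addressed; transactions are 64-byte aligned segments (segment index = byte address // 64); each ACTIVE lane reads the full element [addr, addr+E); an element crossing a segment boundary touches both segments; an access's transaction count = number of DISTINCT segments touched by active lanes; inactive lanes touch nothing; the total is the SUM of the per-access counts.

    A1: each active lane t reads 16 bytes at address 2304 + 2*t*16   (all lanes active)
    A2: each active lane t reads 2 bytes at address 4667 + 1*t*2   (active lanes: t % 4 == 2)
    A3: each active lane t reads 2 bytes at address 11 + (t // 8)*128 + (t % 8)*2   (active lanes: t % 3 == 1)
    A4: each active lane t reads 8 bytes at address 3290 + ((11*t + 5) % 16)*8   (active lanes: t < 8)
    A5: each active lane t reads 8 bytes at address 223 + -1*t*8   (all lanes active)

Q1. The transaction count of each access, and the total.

A1: 8 transactions
A2: 2 transactions
A3: 2 transactions
A4: 3 transactions
A5: 3 transactions

Answer: 8,2,2,3,3; total 18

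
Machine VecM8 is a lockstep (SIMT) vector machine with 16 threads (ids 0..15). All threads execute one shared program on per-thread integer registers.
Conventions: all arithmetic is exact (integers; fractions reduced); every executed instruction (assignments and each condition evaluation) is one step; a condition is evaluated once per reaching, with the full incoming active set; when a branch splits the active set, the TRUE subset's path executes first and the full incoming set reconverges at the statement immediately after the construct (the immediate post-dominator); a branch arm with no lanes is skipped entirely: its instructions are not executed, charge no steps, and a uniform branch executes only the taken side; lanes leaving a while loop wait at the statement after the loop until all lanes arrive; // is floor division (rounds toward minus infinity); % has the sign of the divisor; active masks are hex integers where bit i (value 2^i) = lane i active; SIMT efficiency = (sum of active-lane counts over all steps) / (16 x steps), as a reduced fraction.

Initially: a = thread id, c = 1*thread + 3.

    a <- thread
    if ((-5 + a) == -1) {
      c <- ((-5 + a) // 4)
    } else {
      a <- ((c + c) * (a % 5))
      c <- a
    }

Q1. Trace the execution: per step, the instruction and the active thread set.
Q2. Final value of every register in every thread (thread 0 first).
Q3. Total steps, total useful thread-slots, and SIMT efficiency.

step 0: a <- thread                  0xffff
step 1: eval ((-5 + a) == -1)        0xffff
step 2: c <- ((-5 + a) // 4)         0x0010
step 3: a <- ((c + c) * (a % 5))     0xffef
step 4: c <- a                       0xffef

Answer: 5 steps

a: 0,8,20,36,4,0,18,40,66,96,0,28,60,96,136,0
c: 0,8,20,36,-1,0,18,40,66,96,0,28,60,96,136,0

steps = 5; useful = 63; efficiency = 63/80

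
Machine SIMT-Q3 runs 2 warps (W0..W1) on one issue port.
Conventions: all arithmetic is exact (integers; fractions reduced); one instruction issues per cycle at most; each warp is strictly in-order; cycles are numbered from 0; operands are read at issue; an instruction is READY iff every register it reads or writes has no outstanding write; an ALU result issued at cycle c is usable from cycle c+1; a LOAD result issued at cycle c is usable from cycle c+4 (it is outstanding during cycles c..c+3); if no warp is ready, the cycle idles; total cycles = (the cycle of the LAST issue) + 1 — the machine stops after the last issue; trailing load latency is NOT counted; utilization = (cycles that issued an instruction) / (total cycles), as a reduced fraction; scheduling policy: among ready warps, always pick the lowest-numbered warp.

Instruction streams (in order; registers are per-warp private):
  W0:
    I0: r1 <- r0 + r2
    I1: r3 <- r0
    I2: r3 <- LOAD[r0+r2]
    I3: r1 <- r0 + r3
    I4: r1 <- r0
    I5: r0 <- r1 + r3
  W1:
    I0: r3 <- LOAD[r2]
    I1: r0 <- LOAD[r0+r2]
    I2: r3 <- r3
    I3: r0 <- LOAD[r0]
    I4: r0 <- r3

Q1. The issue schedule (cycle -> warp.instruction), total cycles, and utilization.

cycle 0: W0.I0
cycle 1: W0.I1
cycle 2: W0.I2
cycle 3: W1.I0
cycle 4: W1.I1
cycle 5: idle
cycle 6: W0.I3
cycle 7: W0.I4
cycle 8: W0.I5
cycle 9: W1.I2
cycle 10: W1.I3
cycle 11: idle
cycle 12: idle
cycle 13: idle
cycle 14: W1.I4

Answer: 15 cycles, utilization 11/15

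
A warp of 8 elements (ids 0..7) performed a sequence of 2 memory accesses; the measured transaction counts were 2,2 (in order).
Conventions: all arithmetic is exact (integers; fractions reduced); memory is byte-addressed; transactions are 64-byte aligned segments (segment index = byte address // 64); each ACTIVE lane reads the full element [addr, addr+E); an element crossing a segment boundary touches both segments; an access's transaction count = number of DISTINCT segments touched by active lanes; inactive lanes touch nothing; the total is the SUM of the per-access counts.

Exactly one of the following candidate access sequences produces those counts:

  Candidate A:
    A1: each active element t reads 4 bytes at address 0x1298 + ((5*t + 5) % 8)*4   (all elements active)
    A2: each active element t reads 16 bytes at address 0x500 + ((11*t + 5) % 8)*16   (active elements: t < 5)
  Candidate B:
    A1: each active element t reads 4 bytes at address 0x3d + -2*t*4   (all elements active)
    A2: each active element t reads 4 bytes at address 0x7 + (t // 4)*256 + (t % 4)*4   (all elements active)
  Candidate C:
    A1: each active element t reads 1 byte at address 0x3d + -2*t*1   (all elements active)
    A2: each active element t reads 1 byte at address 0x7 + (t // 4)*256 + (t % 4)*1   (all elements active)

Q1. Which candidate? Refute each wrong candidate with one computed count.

A: A1 gives 1 transaction, not 2
C: A1 gives 1 transaction, not 2
B: all counts match (2,2)

Answer: B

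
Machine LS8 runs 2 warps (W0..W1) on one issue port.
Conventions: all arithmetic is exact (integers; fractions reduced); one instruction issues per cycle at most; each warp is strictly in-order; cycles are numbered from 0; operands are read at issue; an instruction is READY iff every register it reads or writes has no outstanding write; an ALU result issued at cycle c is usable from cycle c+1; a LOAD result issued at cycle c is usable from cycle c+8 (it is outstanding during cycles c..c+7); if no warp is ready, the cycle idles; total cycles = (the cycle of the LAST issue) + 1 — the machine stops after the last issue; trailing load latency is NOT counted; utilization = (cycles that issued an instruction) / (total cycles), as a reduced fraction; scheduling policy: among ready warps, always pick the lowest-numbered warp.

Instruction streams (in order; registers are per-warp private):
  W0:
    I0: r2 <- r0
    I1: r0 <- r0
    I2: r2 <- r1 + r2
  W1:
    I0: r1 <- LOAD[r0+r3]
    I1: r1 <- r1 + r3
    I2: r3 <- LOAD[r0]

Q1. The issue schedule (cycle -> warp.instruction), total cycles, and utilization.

cycle 0: W0.I0
cycle 1: W0.I1
cycle 2: W0.I2
cycle 3: W1.I0
cycle 4: idle
cycle 5: idle
cycle 6: idle
cycle 7: idle
cycle 8: idle
cycle 9: idle
cycle 10: idle
cycle 11: W1.I1
cycle 12: W1.I2

Answer: 13 cycles, utilization 6/13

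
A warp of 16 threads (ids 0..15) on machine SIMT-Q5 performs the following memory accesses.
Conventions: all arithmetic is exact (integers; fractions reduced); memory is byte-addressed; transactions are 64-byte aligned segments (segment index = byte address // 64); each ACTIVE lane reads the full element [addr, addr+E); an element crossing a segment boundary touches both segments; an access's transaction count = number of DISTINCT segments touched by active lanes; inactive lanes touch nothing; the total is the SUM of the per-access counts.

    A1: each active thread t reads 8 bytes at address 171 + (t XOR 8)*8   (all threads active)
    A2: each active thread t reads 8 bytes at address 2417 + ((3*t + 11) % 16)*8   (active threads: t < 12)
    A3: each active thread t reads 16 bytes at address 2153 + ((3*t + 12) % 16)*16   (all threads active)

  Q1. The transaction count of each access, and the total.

A1: 3 transactions
A2: 3 transactions
A3: 5 transactions

Answer: 3,3,5; total 11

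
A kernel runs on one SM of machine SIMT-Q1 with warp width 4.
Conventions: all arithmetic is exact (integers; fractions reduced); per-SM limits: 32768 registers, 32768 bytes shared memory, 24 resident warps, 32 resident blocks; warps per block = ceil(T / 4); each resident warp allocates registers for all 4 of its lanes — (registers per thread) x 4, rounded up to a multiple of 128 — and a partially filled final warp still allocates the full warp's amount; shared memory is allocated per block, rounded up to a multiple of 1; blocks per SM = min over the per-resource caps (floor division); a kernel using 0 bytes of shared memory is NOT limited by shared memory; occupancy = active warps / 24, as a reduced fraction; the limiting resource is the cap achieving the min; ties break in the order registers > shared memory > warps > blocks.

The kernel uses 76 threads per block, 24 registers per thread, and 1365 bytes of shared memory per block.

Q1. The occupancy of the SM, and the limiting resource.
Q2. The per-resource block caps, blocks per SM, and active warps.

Answer: occupancy 19/24, limited by warps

registers: 13 blocks
shared memory: 24 blocks
warps: 1 block
blocks: 32 blocks

Answer: 1 block, 19 active warps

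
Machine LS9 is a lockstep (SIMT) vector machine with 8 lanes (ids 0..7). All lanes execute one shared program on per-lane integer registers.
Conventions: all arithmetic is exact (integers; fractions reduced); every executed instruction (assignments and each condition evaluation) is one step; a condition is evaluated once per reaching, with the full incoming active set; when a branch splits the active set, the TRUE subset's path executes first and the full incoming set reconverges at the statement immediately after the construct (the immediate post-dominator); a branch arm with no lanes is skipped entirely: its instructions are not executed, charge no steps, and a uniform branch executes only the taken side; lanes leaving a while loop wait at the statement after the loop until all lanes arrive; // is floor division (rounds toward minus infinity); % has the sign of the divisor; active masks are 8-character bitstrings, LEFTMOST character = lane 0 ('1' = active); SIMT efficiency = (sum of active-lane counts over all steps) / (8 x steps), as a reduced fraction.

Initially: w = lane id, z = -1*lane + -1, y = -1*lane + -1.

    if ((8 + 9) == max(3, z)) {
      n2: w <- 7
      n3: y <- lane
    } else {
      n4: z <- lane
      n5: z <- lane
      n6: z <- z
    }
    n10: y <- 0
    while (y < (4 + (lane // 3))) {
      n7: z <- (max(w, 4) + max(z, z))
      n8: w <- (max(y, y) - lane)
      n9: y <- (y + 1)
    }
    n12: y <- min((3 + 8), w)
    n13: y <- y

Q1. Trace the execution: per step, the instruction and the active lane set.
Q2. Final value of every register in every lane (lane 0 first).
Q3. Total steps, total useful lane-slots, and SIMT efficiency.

step 0: eval ((8 + 9) == max(3, z))  11111111
step 1: z <- lane                    11111111
step 2: z <- lane                    11111111
step 3: z <- z                       11111111
step 4: y <- 0                       11111111
step 5: eval (y < (4 + (lane // 3))) 11111111
step 6: z <- (max(w, 4) + max(z, z)) 11111111
step 7: w <- (max(y, y) - lane)      11111111
step 8: y <- (y + 1)                 11111111
step 9: eval (y < (4 + (lane // 3))) 11111111
step 10: z <- (max(w, 4) + max(z, z)) 11111111
step 11: w <- (max(y, y) - lane)      11111111
step 12: y <- (y + 1)                 11111111
step 13: eval (y < (4 + (lane // 3))) 11111111
step 14: z <- (max(w, 4) + max(z, z)) 11111111
step 15: w <- (max(y, y) - lane)      11111111
step 16: y <- (y + 1)                 11111111
step 17: eval (y < (4 + (lane // 3))) 11111111
step 18: z <- (max(w, 4) + max(z, z)) 11111111
step 19: w <- (max(y, y) - lane)      11111111
step 20: y <- (y + 1)                 11111111
step 21: eval (y < (4 + (lane // 3))) 11111111
step 22: z <- (max(w, 4) + max(z, z)) 00011111
step 23: w <- (max(y, y) - lane)      00011111
step 24: y <- (y + 1)                 00011111
step 25: eval (y < (4 + (lane // 3))) 00011111
step 26: z <- (max(w, 4) + max(z, z)) 00000011
step 27: w <- (max(y, y) - lane)      00000011
step 28: y <- (y + 1)                 00000011
step 29: eval (y < (4 + (lane // 3))) 00000011
step 30: y <- min((3 + 8), w)         11111111
step 31: y <- y                       11111111

Answer: 32 steps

w: 3,2,1,1,0,-1,-1,-2
z: 16,17,18,23,24,26,32,34
y: 3,2,1,1,0,-1,-1,-2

steps = 32; useful = 220; efficiency = 220/256 = 55/64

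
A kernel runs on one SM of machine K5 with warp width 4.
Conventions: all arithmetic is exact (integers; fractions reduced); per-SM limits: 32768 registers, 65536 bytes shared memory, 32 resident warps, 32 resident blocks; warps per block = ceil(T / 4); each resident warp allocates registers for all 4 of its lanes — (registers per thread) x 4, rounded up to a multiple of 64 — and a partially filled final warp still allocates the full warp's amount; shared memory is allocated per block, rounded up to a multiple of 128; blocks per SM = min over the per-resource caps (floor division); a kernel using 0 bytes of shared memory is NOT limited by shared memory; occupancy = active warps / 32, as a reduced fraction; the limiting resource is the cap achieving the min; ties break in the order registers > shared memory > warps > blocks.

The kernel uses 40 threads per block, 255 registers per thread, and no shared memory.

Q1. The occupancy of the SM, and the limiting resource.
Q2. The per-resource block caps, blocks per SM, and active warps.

Answer: occupancy 15/16, limited by registers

registers: 3 blocks
shared memory: no limit (kernel uses none)
warps: 3 blocks
blocks: 32 blocks

Answer: 3 blocks, 30 active warps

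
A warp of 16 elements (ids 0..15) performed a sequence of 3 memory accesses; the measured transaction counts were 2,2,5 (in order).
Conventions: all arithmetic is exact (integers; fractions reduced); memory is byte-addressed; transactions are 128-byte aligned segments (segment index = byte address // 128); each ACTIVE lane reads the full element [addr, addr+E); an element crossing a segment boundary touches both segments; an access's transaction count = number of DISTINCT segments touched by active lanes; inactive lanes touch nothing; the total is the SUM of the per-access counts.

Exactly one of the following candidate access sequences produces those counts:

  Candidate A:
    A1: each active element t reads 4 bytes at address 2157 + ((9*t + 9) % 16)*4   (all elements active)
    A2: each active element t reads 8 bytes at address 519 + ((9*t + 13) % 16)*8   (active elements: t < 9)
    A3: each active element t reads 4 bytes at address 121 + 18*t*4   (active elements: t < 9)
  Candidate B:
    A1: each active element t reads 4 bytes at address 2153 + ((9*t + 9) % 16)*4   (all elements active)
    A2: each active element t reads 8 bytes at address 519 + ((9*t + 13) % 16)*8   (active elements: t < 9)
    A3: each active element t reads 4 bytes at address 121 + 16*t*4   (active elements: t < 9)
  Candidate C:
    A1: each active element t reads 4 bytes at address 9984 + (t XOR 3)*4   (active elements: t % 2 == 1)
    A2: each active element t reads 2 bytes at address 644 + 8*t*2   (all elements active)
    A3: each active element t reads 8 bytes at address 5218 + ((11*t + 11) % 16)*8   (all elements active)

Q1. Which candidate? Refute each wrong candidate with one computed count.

A: A3 gives 6 transactions, not 5
C: A1 gives 1 transaction, not 2
B: all counts match (2,2,5)

Answer: B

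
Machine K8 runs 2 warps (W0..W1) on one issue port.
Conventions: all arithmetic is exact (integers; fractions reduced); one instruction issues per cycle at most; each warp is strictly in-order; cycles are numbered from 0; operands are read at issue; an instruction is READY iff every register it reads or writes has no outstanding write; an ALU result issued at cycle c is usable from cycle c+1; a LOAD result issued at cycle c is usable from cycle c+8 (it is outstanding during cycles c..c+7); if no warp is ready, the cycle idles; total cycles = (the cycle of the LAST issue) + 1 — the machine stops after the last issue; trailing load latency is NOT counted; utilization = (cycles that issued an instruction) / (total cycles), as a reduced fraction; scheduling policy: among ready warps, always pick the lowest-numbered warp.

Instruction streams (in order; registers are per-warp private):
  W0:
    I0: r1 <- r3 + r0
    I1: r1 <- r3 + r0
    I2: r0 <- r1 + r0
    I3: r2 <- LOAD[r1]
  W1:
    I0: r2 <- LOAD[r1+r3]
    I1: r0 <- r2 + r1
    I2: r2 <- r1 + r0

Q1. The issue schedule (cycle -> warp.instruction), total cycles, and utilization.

cycle 0: W0.I0
cycle 1: W0.I1
cycle 2: W0.I2
cycle 3: W0.I3
cycle 4: W1.I0
cycle 5: idle
cycle 6: idle
cycle 7: idle
cycle 8: idle
cycle 9: idle
cycle 10: idle
cycle 11: idle
cycle 12: W1.I1
cycle 13: W1.I2

Answer: 14 cycles, utilization 1/2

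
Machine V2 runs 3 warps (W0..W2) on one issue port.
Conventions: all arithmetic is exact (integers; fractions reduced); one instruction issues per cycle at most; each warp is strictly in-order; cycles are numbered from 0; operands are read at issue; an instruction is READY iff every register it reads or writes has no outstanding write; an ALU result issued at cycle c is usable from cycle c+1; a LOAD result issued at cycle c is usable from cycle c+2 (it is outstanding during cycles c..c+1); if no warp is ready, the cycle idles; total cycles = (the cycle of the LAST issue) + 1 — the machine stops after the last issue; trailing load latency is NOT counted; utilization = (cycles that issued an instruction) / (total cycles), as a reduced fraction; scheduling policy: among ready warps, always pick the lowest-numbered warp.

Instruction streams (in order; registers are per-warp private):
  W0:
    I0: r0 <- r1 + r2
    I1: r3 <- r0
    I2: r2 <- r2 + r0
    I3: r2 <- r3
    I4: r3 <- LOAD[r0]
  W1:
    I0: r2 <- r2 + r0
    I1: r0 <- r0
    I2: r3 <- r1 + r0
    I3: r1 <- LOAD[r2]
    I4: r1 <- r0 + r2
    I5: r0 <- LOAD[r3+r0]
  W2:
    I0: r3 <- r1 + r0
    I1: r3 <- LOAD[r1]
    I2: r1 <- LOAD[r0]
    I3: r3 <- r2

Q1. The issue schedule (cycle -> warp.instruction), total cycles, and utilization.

cycle 0: W0.I0
cycle 1: W0.I1
cycle 2: W0.I2
cycle 3: W0.I3
cycle 4: W0.I4
cycle 5: W1.I0
cycle 6: W1.I1
cycle 7: W1.I2
cycle 8: W1.I3
cycle 9: W2.I0
cycle 10: W1.I4
cycle 11: W1.I5
cycle 12: W2.I1
cycle 13: W2.I2
cycle 14: W2.I3

Answer: 15 cycles, utilization 1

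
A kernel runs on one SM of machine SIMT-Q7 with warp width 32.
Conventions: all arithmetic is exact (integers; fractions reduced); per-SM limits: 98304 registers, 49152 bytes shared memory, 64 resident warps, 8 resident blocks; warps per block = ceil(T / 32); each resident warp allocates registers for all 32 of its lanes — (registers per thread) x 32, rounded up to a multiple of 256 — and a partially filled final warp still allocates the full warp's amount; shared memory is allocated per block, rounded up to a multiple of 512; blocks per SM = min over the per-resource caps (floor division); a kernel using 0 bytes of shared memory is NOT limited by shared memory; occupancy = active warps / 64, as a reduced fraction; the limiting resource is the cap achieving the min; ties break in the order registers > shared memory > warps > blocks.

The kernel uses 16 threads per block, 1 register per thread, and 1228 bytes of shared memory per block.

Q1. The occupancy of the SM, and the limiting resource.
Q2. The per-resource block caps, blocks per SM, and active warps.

Answer: occupancy 1/8, limited by blocks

registers: 384 blocks
shared memory: 32 blocks
warps: 64 blocks
blocks: 8 blocks

Answer: 8 blocks, 8 active warps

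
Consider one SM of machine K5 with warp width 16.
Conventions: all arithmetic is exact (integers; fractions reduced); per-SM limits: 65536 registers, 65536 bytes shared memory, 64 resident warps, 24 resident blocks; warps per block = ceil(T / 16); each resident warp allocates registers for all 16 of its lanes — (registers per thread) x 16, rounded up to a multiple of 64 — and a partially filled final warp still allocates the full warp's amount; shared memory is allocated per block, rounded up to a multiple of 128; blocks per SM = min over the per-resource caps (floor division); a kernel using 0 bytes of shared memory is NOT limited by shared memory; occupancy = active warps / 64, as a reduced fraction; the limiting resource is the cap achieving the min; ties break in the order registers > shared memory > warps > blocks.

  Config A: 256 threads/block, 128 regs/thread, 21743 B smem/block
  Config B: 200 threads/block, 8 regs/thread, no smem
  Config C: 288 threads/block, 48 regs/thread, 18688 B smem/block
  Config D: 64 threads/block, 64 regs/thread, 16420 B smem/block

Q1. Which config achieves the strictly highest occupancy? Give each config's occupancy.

occupancies: A 1/2, B 13/16, C 27/32, D 3/16

Answer: C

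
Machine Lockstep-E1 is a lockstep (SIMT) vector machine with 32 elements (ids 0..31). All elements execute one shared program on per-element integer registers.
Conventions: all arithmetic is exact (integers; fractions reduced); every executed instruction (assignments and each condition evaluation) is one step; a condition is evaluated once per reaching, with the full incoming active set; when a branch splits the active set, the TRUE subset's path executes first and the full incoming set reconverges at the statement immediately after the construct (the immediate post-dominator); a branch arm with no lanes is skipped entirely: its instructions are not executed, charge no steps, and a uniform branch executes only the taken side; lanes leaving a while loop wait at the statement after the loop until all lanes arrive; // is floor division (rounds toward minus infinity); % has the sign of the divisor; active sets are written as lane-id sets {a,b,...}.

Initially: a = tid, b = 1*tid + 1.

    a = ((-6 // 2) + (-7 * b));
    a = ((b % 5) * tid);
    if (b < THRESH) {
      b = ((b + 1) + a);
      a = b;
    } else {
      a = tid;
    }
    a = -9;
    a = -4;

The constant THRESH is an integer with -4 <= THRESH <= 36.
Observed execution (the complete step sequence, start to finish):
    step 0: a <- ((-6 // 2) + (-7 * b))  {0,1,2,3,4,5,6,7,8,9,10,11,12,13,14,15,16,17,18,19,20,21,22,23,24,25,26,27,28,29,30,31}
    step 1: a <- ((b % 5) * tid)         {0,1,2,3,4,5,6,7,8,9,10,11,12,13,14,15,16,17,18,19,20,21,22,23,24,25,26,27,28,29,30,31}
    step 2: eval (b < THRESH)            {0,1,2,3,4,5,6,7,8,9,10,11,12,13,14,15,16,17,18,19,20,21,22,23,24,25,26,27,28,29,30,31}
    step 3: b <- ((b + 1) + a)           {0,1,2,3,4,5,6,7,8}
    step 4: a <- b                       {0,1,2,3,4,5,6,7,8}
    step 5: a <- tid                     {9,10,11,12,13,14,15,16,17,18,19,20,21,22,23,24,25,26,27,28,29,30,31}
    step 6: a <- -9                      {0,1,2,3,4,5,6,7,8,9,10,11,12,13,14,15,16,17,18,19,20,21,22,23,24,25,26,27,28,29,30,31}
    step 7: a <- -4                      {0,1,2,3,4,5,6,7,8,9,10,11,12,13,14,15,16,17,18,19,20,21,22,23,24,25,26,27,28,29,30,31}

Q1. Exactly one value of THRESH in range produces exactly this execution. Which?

Answer: THRESH = 10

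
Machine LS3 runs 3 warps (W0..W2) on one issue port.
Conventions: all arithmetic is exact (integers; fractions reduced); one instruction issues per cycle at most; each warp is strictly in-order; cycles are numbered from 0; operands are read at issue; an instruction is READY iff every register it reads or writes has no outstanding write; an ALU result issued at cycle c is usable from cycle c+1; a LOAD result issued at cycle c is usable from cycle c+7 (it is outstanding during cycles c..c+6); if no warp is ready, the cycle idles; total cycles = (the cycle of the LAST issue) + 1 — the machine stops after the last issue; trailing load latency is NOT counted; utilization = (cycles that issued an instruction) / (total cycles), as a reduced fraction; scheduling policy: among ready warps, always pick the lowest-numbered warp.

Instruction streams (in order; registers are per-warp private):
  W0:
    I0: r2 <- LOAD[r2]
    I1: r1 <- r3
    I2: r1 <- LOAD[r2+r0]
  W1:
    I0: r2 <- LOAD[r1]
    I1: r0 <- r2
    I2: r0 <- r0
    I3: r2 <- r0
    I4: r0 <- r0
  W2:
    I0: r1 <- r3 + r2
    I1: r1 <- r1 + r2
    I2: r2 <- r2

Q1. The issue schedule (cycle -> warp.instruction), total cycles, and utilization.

cycle 0: W0.I0
cycle 1: W0.I1
cycle 2: W1.I0
cycle 3: W2.I0
cycle 4: W2.I1
cycle 5: W2.I2
cycle 6: idle
cycle 7: W0.I2
cycle 8: idle
cycle 9: W1.I1
cycle 10: W1.I2
cycle 11: W1.I3
cycle 12: W1.I4

Answer: 13 cycles, utilization 11/13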